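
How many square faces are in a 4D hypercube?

Choose 2 of 4 axes to span the face (C(4,2) = 6 ways), then fix each of the remaining 2 coordinates at one of its two extreme values (2^2 = 4 ways): 6·4 = 24.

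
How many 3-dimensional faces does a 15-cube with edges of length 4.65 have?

Choose 3 of 15 axes to span the face (C(15,3) = 455 ways), then fix each of the remaining 12 coordinates at one of its two extreme values (2^12 = 4096 ways): 455·4096 = 1863680.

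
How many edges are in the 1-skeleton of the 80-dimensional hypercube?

Each of the 2^80 = 1208925819614629174706176 vertices has degree 80; total edges = 80·2^80/2 = 48357032784585166988247040.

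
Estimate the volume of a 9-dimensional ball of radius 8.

The n-ball volume is π^(n/2)·r^n/Γ(n/2+1). With n=9, r=8: V = 4294967296·π^4/945 ≈ 4.42718e+08.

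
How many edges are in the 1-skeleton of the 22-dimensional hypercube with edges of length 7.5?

An n-cube has n·2^(n-1) edges. With n = 22: 22·2097152 = 46137344.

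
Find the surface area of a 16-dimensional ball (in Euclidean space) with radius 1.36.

S_16(1.36) = 2·π^(16/2)·(1.36)^15 / Γ(16/2) ≈ 379.212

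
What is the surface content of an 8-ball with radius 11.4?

The surface area of an n-ball is 2π^(n/2) r^(n-1) / Γ(n/2). For n=8, r=11.4: 8.12479e+08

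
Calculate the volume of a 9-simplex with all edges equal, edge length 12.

For a regular n-simplex with edge a, V = (a^n / n!)·√((n+1)/2^n). With a=12, n=9: V ≈ 1987.16.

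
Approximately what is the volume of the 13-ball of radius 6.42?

V_13(6.42) = π^(13/2) · (6.42)^13 / Γ(13/2 + 1) ≈ 2.86614e+10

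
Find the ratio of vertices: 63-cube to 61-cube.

The 63-cube has 2^63 = 9223372036854775808 vertices. The 61-cube has 2^61 = 2305843009213693952 vertices. Ratio: 9223372036854775808/2305843009213693952 = 4.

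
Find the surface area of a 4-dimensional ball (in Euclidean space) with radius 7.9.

The surface area of an n-ball is 2π^(n/2) r^(n-1) / Γ(n/2). For n=4, r=7.9: 9732.2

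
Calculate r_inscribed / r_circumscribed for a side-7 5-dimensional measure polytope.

For an n-cube of any side s, the inradius is s/2 and the circumradius is s√n/2, so the ratio is 1/√5 ≈ 0.447214.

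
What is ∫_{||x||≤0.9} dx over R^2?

The n-ball volume is π^(n/2)·r^n/Γ(n/2+1). With n=2, r=0.9: V ≈ 2.54469.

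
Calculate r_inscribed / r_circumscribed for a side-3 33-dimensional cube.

For an n-cube of any side s, the inradius is s/2 and the circumradius is s√n/2, so the ratio is 1/√33 ≈ 0.174078.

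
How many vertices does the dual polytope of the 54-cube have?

An n-cross-polytope has 2n vertices; here n = 54, giving 108.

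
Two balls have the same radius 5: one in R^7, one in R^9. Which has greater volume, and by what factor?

V_7(5) ≈ 369122, V_9(5) ≈ 6.4424e+06. The 9-ball is larger by a factor of 17.45.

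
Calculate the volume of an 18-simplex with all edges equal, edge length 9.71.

Volume = 9.71^18 · √(19/2^18) / 18! ≈ 0.78291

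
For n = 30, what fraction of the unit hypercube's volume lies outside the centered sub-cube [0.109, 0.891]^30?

1 - (1 - 2·0.109)^30 = 1 - 0.782^30 ≈ 0.999375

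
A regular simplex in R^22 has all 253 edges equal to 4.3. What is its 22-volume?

V_22 = √(23) · 4.3^22 / (22! · 2^(22/2)) ≈ 1.79917e-10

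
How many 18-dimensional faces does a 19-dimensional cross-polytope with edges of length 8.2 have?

An n-cross-polytope has 2^(k+1)·C(n,k+1) k-faces. Here 2^19·C(19,19) = 524288·1 = 524288.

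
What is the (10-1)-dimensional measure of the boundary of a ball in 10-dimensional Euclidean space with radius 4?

The surface area of an n-ball is 2π^(n/2) r^(n-1) / Γ(n/2). For n=10, r=4: 65536·π^5/3 ≈ 6.6851e+06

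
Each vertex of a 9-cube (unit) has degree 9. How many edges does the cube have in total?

An n-cube has n·2^(n-1) edges. With n = 9: 9·256 = 2304.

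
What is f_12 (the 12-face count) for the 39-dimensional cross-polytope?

Each 12-face is the convex hull of 13 vertices, one chosen as ±e_i from each of 13 distinct axes: 2^13·C(39,13) = 66538909237248.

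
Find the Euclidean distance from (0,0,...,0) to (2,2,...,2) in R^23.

The space diagonal of an n-cube of side s is s√n. Here 2·√23 ≈ 9.59166.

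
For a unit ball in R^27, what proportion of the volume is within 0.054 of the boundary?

V(inner)/V(outer) = ((1-0.054)/1)^27 ≈ 0.2234, so the shell fraction is 0.776612.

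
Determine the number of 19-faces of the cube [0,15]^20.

f_19(20-cube) = (20 choose 19) · 2^1 = 40.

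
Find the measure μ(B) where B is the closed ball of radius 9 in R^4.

Volume = π^{4/2}·(9)^4/Γ(3) = 6561·π^2/2 ≈ 32377.2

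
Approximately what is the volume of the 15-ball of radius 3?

The n-ball volume is π^(n/2)·r^n/Γ(n/2+1). With n=15, r=3: V = 45349632·π^7/25025 ≈ 5.47329e+06.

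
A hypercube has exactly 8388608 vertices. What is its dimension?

n = log_2(8388608) = 23.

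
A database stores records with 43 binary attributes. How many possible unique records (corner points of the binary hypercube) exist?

The 43-cube has 2^43 = 8796093022208 vertices.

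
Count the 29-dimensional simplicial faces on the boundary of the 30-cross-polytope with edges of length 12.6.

Number of 29-faces = 2^(29+1) · C(30,29+1) = 1073741824 · 1 = 1073741824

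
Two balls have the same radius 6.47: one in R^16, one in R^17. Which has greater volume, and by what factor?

V_16(6.47) ≈ 2.21895e+12, V_17(6.47) ≈ 8.6007e+12. The 17-ball is larger by a factor of 3.876.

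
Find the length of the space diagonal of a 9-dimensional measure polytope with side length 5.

Diagonal = √9 · 5 = 15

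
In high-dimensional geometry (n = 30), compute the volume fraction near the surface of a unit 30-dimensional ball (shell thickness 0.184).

1 - (1-0.184)^30 ≈ 0.997758 ≈ 99.78%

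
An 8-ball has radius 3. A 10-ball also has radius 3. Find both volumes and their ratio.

V_8(3) ≈ 26629.2. V_10(3) ≈ 150585. Ratio V_8/V_10 ≈ 0.1768.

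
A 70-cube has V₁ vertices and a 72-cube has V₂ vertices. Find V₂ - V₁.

V₁ = 2^70 = 1180591620717411303424. V₂ = 2^72 = 4722366482869645213696. V₂ - V₁ = 3541774862152233910272.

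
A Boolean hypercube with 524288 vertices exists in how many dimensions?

2^n = 524288 ⇒ n = log_2(524288) = 19.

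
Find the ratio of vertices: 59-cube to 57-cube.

The 59-cube has 2^59 = 576460752303423488 vertices. The 57-cube has 2^57 = 144115188075855872 vertices. Ratio: 576460752303423488/144115188075855872 = 4.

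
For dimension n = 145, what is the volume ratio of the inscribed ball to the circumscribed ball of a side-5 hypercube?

V_in/V_out = n^(-n/2) = 145^(-145/2) ≈ 1.99903e-157.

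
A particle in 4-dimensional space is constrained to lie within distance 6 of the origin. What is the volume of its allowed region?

V_4(6) = π^(4/2) · (6)^4 / Γ(4/2 + 1) = 648·π^2 ≈ 6395.5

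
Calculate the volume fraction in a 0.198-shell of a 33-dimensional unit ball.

V(inner)/V(outer) = ((1-0.198)/1)^33 ≈ 0.0006883, so the shell fraction is 0.999312.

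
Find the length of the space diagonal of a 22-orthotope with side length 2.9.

The space diagonal of an n-cube of side s is s√n. Here 2.9·√22 ≈ 13.6022.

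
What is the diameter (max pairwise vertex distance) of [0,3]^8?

||(3,3,...,3)|| = √(8)·3 ≈ 8.48528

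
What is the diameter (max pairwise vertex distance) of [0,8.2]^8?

d = √(8.2² + 8.2² + ... + 8.2²) [8 terms] = √(8·8.2²) = 8.2√8 ≈ 23.1931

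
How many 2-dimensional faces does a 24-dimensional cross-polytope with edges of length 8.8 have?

An n-cross-polytope has 2^(k+1)·C(n,k+1) k-faces. Here 2^3·C(24,3) = 8·2024 = 16192.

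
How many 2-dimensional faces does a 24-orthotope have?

Choose 2 of 24 axes to span the face (C(24,2) = 276 ways), then fix each of the remaining 22 coordinates at one of its two extreme values (2^22 = 4194304 ways): 276·4194304 = 1157627904.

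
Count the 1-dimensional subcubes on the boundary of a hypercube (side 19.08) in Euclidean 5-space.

Number of 1-faces = C(5,1) · 2^(5-1) = 5 · 16 = 80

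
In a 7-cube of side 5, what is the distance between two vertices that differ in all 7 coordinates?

||(5,5,...,5)|| = √(7)·5 ≈ 13.2288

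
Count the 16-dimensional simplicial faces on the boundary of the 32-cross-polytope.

Each 16-face is the convex hull of 17 vertices, one chosen as ±e_i from each of 17 distinct axes: 2^17·C(32,17) = 74150408355840.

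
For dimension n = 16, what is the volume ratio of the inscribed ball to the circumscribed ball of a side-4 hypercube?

Volume scales as r^n, and r_in/r_out = 1/√16, giving (1/√16)^16 ≈ 2.32831e-10.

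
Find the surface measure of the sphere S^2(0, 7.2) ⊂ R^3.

S = n·V_n(r)/r = 3·V_3(7.2)/7.2 (volume-to-surface relation), giving 4πr² = 4π·(7.2)² ≈ 651.441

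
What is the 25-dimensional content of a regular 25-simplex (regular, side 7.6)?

V_25 = √(26) · 7.6^25 / (25! · 2^(25/2)) ≈ 5.94711e-07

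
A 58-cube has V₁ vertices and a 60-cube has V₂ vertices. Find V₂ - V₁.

V₁ = 2^58 = 288230376151711744. V₂ = 2^60 = 1152921504606846976. V₂ - V₁ = 864691128455135232.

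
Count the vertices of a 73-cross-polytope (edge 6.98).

An n-cross-polytope has 2n vertices; here n = 73, giving 146.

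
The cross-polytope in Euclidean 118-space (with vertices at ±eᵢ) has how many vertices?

The 118-dimensional cross-polytope has 2n = 2·118 = 236 vertices.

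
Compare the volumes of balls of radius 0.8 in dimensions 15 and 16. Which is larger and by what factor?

V_15(0.8) ≈ 0.0134208, V_16(0.8) ≈ 0.00662397. The 15-ball is larger by a factor of 2.026.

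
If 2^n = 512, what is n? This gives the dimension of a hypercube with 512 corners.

2^n = 512 ⇒ n = log_2(512) = 9.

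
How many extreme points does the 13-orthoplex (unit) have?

Number of vertices = 2n = 26.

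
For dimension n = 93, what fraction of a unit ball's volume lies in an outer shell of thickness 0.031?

1 - (1-0.031)^93 ≈ 0.94653 ≈ 94.65%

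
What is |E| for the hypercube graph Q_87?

An n-cube has n·2^(n-1) edges. With n = 87: 87·77371252455336267181195264 = 6731298963614255244763987968.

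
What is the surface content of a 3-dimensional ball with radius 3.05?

S = n·V_n(r)/r = 3·V_3(3.05)/3.05 (volume-to-surface relation), giving 4πr² = 4π·(3.05)² ≈ 116.899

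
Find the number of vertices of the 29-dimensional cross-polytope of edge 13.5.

The vertices are ±e_1, ..., ±e_29, so there are 2·29 = 58.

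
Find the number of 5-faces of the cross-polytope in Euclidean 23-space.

Number of 5-faces = 2^(5+1) · C(23,5+1) = 64 · 100947 = 6460608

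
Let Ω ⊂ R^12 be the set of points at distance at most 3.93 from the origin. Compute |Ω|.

Volume = π^{12/2}·(3.93)^12/Γ(7) ≈ 1.8125e+07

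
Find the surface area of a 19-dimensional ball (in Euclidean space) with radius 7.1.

The surface area of an n-ball is 2π^(n/2) r^(n-1) / Γ(n/2). For n=19, r=7.1: 1.86205e+15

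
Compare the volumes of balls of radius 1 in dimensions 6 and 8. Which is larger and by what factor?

V_6(1) ≈ 5.16771, V_8(1) ≈ 4.05871. The 6-ball is larger by a factor of 1.273.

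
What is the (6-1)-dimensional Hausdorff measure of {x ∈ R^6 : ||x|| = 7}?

S = n·V_n(r)/r = 6·V_6(7)/7 (volume-to-surface relation), giving 16807·π^3 ≈ 521122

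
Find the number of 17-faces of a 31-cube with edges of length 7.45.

An n-cube has C(n,k)·2^(n-k) k-faces. Here C(31,17)·2^14 = 265182525·16384 = 4344750489600.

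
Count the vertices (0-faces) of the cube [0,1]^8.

An n-cube has 2^n vertices; for n = 8 that is 2^8 = 256.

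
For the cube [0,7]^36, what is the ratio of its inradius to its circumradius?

r_in = 7/2 (half the side); r_out = 7√36/2 (half the diagonal). Ratio = 1/√36 ≈ 0.166667.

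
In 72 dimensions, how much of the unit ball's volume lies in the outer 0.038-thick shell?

Shell fraction = 1 - (1-0.038)^72 ≈ 0.938538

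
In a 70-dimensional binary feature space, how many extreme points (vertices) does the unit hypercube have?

An n-cube has 2^n vertices; for n = 70 that is 2^70 = 1180591620717411303424.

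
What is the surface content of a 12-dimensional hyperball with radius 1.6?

S = n·V_n(r)/r = 12·V_12(1.6)/1.6 (volume-to-surface relation), giving 2818.82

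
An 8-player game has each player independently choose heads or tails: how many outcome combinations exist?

An n-cube has 2^n vertices; for n = 8 that is 2^8 = 256.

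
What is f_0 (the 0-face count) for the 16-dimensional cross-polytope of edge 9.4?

f_0(16-orthoplex) = 2^1 · (16 choose 1) = 32.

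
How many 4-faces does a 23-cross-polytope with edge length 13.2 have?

Each 4-face is the convex hull of 5 vertices, one chosen as ±e_i from each of 5 distinct axes: 2^5·C(23,5) = 1076768.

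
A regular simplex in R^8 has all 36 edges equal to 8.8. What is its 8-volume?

V_8 = √(9) · 8.8^8 / (8! · 2^(8/2)) ≈ 167.241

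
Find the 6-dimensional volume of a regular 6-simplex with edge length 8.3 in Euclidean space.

V_6 = √(7) · 8.3^6 / (6! · 2^(6/2)) ≈ 150.174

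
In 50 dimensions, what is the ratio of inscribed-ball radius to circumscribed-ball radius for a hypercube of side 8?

For an n-cube of any side s, the inradius is s/2 and the circumradius is s√n/2, so the ratio is 1/√50 ≈ 0.141421.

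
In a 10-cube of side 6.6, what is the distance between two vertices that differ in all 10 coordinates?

The space diagonal of an n-cube of side s is s√n. Here 6.6·√10 ≈ 20.871.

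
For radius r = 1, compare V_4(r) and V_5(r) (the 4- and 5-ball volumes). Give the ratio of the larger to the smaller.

V_4(1) ≈ 4.9348, V_5(1) ≈ 5.26379. The 5-ball is larger by a factor of 1.067.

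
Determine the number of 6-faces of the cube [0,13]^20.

Number of 6-faces = C(20,6) · 2^(20-6) = 38760 · 16384 = 635043840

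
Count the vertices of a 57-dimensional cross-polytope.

The vertices are ±e_1, ..., ±e_57, so there are 2·57 = 114.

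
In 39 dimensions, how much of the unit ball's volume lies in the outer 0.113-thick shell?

1 - (1-0.113)^39 ≈ 0.990688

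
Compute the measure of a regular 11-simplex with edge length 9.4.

Volume = 9.4^11 · √(12/2^11) / 11! ≈ 97.0904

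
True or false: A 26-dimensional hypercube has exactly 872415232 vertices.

False. The 26-cube has 2^26 = 67108864 vertices.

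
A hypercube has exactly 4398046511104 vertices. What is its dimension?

n = log_2(4398046511104) = 42.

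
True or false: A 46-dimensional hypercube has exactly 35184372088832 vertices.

False. The 46-cube has 2^46 = 70368744177664 vertices.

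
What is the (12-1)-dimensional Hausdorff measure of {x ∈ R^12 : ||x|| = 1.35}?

|∂B_12(1.35)| ≈ 434.93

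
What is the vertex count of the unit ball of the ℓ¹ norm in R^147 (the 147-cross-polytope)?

The 147-dimensional cross-polytope has 2n = 2·147 = 294 vertices.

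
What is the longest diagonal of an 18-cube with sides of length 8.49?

d = √(8.49² + 8.49² + ... + 8.49²) [18 terms] = √(18·8.49²) = 8.49√18 ≈ 36.02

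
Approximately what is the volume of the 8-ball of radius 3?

V_8(3) = π^(8/2) · (3)^8 / Γ(8/2 + 1) = 2187·π^4/8 ≈ 26629.2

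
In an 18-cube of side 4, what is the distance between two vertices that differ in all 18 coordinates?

The space diagonal of an n-cube of side s is s√n. Here 4·√18 ≈ 16.9706.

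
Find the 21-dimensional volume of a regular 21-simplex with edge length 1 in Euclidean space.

Volume = 1^21 · √(22/2^21) / 21! ≈ 6.33946e-23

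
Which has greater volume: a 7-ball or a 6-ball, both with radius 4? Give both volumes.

V_7(4) ≈ 77410.6. V_6(4) ≈ 21167. The 7-ball is larger.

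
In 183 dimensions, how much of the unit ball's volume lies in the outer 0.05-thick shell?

1 - (1-0.05)^183 ≈ 0.999916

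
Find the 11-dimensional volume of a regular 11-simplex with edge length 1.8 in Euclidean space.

Volume = 1.8^11 · √(12/2^11) / 11! ≈ 1.23244e-06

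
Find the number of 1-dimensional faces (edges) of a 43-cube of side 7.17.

Each of the 2^43 = 8796093022208 vertices has degree 43; total edges = 43·2^43/2 = 189115999977472.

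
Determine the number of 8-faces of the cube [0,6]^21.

Number of 8-faces = C(21,8) · 2^(21-8) = 203490 · 8192 = 1666990080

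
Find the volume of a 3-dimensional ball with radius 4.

V = 256·π/3 ≈ 268.083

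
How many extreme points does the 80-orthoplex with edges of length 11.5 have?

An n-cross-polytope has 2n vertices; here n = 80, giving 160.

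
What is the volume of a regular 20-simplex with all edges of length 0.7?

For a regular n-simplex with edge a, V = (a^n / n!)·√((n+1)/2^n). With a=0.7, n=20: V ≈ 1.46773e-24.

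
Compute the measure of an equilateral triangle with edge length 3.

Area = (√3/4) · 3² = 3.89711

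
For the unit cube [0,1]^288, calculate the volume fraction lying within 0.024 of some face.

1 - (1 - 2·0.024)^288 = 1 - 0.952^288 ≈ 0.9999992962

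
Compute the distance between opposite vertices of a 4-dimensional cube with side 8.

Diagonal = √4 · 8 = 16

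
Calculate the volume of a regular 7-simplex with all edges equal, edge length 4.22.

Volume = 4.22^7 · √(8/2^7) / 7! ≈ 1.18222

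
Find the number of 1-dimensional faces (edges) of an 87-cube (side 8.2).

An n-cube has n·2^(n-1) edges. With n = 87: 87·77371252455336267181195264 = 6731298963614255244763987968.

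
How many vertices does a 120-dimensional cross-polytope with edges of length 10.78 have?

Number of vertices = 2n = 240.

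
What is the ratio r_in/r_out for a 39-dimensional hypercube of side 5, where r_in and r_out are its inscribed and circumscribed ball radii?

r_in = 5/2 (half the side); r_out = 5√39/2 (half the diagonal). Ratio = 1/√39 ≈ 0.160128.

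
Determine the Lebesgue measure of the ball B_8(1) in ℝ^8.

Volume = π^{8/2}·(1)^8/Γ(5) = π^4/24 ≈ 4.05871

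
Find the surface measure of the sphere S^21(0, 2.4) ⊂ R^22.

The surface area of an n-ball is 2π^(n/2) r^(n-1) / Γ(n/2). For n=22, r=2.4: 1.56441e+07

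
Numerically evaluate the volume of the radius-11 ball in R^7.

V = 311794736·π^3/105 ≈ 9.20723e+07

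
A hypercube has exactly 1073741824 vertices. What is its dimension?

n = log_2(1073741824) = 30.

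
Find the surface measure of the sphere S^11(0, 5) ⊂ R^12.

S_12(5) = 2·π^(12/2)·(5)^11 / Γ(12/2) = 9765625·π^6/12 ≈ 7.82381e+08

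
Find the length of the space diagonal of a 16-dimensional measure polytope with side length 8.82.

d = √(8.82² + 8.82² + ... + 8.82²) [16 terms] = √(16·8.82²) = 8.82√16 = 35.28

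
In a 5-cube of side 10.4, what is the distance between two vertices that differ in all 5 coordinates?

The space diagonal of an n-cube of side s is s√n. Here 10.4·√5 ≈ 23.2551.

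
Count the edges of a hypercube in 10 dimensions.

An n-cube has n·2^(n-1) edges. With n = 10: 10·512 = 5120.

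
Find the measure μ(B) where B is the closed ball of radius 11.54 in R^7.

The n-ball volume is π^(n/2)·r^n/Γ(n/2+1). With n=7, r=11.54: V ≈ 1.28772e+08.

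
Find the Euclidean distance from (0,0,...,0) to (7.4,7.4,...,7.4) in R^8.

Diagonal = √8 · 7.4 ≈ 20.9304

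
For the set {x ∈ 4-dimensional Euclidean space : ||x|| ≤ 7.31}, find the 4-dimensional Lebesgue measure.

The n-ball volume is π^(n/2)·r^n/Γ(n/2+1). With n=4, r=7.31: V ≈ 14090.9.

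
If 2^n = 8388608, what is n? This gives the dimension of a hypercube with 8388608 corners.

Since 2^n = 8388608, we have n = 23.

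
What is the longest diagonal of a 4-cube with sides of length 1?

Diagonal = √4 · 1 = 2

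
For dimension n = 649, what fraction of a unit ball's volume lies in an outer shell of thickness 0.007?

1 - (1-0.007)^649 ≈ 0.989527 ≈ 98.95%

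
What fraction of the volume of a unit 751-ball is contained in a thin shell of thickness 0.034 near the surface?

V(inner)/V(outer) = ((1-0.034)/1)^751 ≈ 5.222e-12, so the shell fraction is 1 - 5.222e-12.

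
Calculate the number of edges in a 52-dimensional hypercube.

The 52-cube has n·2^(n-1) = 52·2^51 = 52·2251799813685248 = 117093590311632896 edges.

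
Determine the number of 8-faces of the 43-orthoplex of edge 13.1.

An n-cross-polytope has 2^(k+1)·C(n,k+1) k-faces. Here 2^9·C(43,9) = 512·563921995 = 288728061440.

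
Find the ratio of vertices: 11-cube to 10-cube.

The 11-cube has 2^11 = 2048 vertices. The 10-cube has 2^10 = 1024 vertices. Ratio: 2048/1024 = 2.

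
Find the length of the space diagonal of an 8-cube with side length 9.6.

||(9.6,9.6,...,9.6)|| = √(8)·9.6 ≈ 27.1529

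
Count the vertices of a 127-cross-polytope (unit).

Number of vertices = 2n = 254.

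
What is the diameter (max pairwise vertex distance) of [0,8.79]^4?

||(8.79,8.79,...,8.79)|| = √(4)·8.79 = 17.58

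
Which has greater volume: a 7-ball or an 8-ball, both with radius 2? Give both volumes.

V_7(2) ≈ 604.77. V_8(2) ≈ 1039.03. The 8-ball is larger.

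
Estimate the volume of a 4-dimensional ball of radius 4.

V = 128·π^2 ≈ 1263.31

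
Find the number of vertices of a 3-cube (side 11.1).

Number of vertices = 2^3 = 8.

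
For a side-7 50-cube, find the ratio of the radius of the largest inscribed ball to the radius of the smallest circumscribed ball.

Ratio = (s/2)/(s√50/2) = 50^(-1/2) ≈ 0.141421.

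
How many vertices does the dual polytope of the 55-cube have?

The 55-dimensional cross-polytope has 2n = 2·55 = 110 vertices.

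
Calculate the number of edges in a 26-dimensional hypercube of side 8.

An n-cube has n·2^(n-1) edges. With n = 26: 26·33554432 = 872415232.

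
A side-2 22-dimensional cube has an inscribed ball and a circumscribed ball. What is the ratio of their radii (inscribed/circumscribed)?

Ratio = (s/2)/(s√22/2) = 22^(-1/2) ≈ 0.213201.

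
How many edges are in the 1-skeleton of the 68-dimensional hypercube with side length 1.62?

An n-cube has n·2^(n-1) edges. With n = 68: 68·147573952589676412928 = 10035028776097996079104.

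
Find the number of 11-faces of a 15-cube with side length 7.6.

f_11(15-cube) = (15 choose 11) · 2^4 = 21840.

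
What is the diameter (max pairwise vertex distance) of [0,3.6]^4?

d = √(3.6² + 3.6² + ... + 3.6²) [4 terms] = √(4·3.6²) = 3.6√4 = 7.2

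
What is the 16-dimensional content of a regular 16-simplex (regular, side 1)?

For a regular n-simplex with edge a, V = (a^n / n!)·√((n+1)/2^n). With a=1, n=16: V ≈ 7.69777e-16.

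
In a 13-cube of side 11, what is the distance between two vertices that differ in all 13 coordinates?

The space diagonal of an n-cube of side s is s√n. Here 11·√13 ≈ 39.6611.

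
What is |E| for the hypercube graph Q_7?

Number of 1-faces = C(7,1)·2^(7-1) = 7·64 = 448.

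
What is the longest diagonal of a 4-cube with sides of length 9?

Diagonal = √4 · 9 = 18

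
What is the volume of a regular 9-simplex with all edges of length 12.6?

V_9 = √(10) · 12.6^9 / (9! · 2^(9/2)) ≈ 3082.74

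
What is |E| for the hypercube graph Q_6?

Each of the 2^6 = 64 vertices has degree 6; total edges = 6·2^6/2 = 192.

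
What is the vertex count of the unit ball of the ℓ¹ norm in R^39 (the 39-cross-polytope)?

Number of vertices = 2n = 78.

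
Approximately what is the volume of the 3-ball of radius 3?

Volume = π^{3/2}·(3)^3/Γ(5/2) = 36·π ≈ 113.097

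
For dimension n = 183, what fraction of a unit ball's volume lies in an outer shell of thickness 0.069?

1 - (1-0.069)^183 ≈ 0.9999979213 ≈ 99.999792%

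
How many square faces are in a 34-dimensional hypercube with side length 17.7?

f_2(34-cube) = (34 choose 2) · 2^32 = 2409476653056.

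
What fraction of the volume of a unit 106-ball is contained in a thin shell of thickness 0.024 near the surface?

Shell fraction = 1 - (1-0.024)^106 ≈ 0.923848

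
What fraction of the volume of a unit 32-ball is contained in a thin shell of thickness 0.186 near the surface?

V(inner)/V(outer) = ((1-0.186)/1)^32 ≈ 0.00138, so the shell fraction is 0.99862.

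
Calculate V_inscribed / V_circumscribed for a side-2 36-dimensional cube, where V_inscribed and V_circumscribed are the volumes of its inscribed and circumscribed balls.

V_in/V_out = n^(-n/2) = 36^(-36/2) ≈ 9.69516e-29.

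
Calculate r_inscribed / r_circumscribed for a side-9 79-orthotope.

r_in / r_out = (9/2) / (9√79/2) = 1/√79 ≈ 0.112509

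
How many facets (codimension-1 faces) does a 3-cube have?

An n-cube has C(n,k)·2^(n-k) k-faces. Here C(3,2)·2^1 = 3·2 = 6.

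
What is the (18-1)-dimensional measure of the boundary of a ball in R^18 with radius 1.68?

S = n·V_n(r)/r = 18·V_18(1.68)/1.68 (volume-to-surface relation), giving 10002.7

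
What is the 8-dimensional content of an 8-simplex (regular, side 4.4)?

For a regular n-simplex with edge a, V = (a^n / n!)·√((n+1)/2^n). With a=4.4, n=8: V ≈ 0.653284.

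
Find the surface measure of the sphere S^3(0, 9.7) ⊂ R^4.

|∂B_4(9.7)| ≈ 18015.4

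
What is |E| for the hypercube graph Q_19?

The 19-cube has n·2^(n-1) = 19·2^18 = 19·262144 = 4980736 edges.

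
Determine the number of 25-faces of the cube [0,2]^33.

f_25(33-cube) = (33 choose 25) · 2^8 = 3554343936.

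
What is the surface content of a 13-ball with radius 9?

|∂B_13(9)| = 1338925209984·π^6/385 ≈ 3.34345e+12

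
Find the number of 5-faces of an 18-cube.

f_5(18-cube) = (18 choose 5) · 2^13 = 70189056.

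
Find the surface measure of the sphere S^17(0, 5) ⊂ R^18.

S_18(5) = 2·π^(18/2)·(5)^17 / Γ(18/2) = 152587890625·π^9/4032 ≈ 1.1281e+12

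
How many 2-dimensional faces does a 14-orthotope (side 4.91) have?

Choose 2 of 14 axes to span the face (C(14,2) = 91 ways), then fix each of the remaining 12 coordinates at one of its two extreme values (2^12 = 4096 ways): 91·4096 = 372736.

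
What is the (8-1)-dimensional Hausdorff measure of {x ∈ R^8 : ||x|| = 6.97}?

The surface area of an n-ball is 2π^(n/2) r^(n-1) / Γ(n/2). For n=8, r=6.97: 2.59482e+07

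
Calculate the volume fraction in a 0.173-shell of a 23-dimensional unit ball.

1 - (1-0.173)^23 ≈ 0.987334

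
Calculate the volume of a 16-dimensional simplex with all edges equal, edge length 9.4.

Volume = 9.4^16 · √(17/2^16) / 16! ≈ 2.86029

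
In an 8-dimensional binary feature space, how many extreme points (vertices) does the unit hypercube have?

An n-cube has 2^n vertices; for n = 8 that is 2^8 = 256.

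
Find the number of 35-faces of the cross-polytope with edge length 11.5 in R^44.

Each 35-face is the convex hull of 36 vertices, one chosen as ±e_i from each of 36 distinct axes: 2^36·C(44,36) = 12179333387986665472.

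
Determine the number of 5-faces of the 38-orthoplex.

Each 5-face is the convex hull of 6 vertices, one chosen as ±e_i from each of 6 distinct axes: 2^6·C(38,6) = 176683584.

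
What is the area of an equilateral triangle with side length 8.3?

Area = (√3/4) · 8.3² = 29.8302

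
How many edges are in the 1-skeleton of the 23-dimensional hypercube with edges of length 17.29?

An n-cube has n·2^(n-1) edges. With n = 23: 23·4194304 = 96468992.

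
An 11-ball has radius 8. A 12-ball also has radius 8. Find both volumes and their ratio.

V_11(8) ≈ 1.61843e+10. V_12(8) ≈ 9.17586e+10. Ratio V_11/V_12 ≈ 0.1764.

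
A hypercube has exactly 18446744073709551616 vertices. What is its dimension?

The n-cube has 2^n vertices, and 18446744073709551616 = 2^64, so n = 64.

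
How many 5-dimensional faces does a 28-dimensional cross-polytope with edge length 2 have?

An n-cross-polytope has 2^(k+1)·C(n,k+1) k-faces. Here 2^6·C(28,6) = 64·376740 = 24111360.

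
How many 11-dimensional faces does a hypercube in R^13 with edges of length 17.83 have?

An n-cube has C(n,k)·2^(n-k) k-faces. Here C(13,11)·2^2 = 78·4 = 312.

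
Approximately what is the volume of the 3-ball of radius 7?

The n-ball volume is π^(n/2)·r^n/Γ(n/2+1). With n=3, r=7: V = 1372·π/3 ≈ 1436.76.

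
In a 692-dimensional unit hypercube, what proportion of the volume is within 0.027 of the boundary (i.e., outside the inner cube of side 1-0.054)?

Shell fraction = 1 - (1-0.054)^692 ≈ 1 - 2.073e-17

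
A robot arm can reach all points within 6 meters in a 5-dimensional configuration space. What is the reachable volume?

The n-ball volume is π^(n/2)·r^n/Γ(n/2+1). With n=5, r=6: V = 20736·π^2/5 ≈ 40931.2.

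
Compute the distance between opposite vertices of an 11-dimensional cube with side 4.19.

Diagonal = √11 · 4.19 ≈ 13.8967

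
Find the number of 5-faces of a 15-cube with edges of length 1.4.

Number of 5-faces = C(15,5) · 2^(15-5) = 3003 · 1024 = 3075072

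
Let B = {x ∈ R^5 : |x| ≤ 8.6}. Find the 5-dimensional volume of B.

Volume = π^{5/2}·(8.6)^5/Γ(7/2) ≈ 247623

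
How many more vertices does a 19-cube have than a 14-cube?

The 19-cube has 2^19 = 524288 vertices. The 14-cube has 2^14 = 16384 vertices. Difference: 524288 - 16384 = 507904.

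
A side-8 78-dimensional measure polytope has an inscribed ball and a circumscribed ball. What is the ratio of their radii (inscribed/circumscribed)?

Ratio = (s/2)/(s√78/2) = 78^(-1/2) ≈ 0.113228.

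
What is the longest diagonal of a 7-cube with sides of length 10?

Diagonal = √7 · 10 ≈ 26.4575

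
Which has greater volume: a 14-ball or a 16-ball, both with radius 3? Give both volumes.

V_14(3) ≈ 2.86626e+06. V_16(3) ≈ 1.01302e+07. The 16-ball is larger.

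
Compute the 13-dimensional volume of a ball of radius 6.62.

Volume = π^{13/2}·(6.62)^13/Γ(15/2) ≈ 4.27066e+10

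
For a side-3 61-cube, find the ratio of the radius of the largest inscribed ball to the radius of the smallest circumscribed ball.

Ratio = (s/2)/(s√61/2) = 61^(-1/2) ≈ 0.128037.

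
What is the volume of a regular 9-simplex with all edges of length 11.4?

Volume = 11.4^9 · √(10/2^9) / 9! ≈ 1252.41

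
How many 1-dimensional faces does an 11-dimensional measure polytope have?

Number of 1-faces = C(11,1) · 2^(11-1) = 11 · 1024 = 11264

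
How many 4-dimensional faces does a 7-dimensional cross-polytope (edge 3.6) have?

f_4(7-orthoplex) = 2^5 · (7 choose 5) = 672.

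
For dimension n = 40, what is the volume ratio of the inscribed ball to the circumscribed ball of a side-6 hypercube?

Volume scales as r^n, and r_in/r_out = 1/√40, giving (1/√40)^40 ≈ 9.09495e-33.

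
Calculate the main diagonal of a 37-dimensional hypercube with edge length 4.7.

d = √(4.7² + 4.7² + ... + 4.7²) [37 terms] = √(37·4.7²) = 4.7√37 ≈ 28.589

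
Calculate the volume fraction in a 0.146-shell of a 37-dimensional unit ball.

Shell fraction = 1 - (1-0.146)^37 ≈ 0.99709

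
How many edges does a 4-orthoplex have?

f_1(4-orthoplex) = 2^2 · (4 choose 2) = 24.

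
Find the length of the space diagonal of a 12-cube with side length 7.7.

Diagonal = √12 · 7.7 ≈ 26.6736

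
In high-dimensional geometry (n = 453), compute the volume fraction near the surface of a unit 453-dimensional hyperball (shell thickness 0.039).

1 - (1-0.039)^453 ≈ 0.9999999851 ≈ 99.999999%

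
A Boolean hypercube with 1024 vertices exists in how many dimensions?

n = log_2(1024) = 10.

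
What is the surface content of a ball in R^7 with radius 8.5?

The surface area of an n-ball is 2π^(n/2) r^(n-1) / Γ(n/2). For n=7, r=8.5: 24137569·π^3/60 ≈ 1.24736e+07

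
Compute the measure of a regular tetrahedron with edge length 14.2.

Volume = (√2/12) · 14.2³ = 337.442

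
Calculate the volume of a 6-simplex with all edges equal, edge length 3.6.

V_6 = √(7) · 3.6^6 / (6! · 2^(6/2)) ≈ 0.999865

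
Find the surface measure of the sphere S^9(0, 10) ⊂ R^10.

S = n·V_n(r)/r = 10·V_10(10)/10 (volume-to-surface relation), giving 250000000·π^5/3 ≈ 2.55016e+10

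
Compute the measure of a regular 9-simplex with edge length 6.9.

For a regular n-simplex with edge a, V = (a^n / n!)·√((n+1)/2^n). With a=6.9, n=9: V ≈ 13.6535.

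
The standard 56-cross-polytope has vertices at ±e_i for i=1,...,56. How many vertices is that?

The 56-dimensional cross-polytope has 2n = 2·56 = 112 vertices.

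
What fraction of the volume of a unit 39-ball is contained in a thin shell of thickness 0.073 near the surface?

V(inner)/V(outer) = ((1-0.073)/1)^39 ≈ 0.05201, so the shell fraction is 0.947987.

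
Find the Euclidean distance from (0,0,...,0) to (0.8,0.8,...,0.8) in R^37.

d = √(0.8² + 0.8² + ... + 0.8²) [37 terms] = √(37·0.8²) = 0.8√37 ≈ 4.86621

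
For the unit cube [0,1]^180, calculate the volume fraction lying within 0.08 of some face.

1 - (1 - 2·0.08)^180 = 1 - 0.84^180 ≈ 1 - 2.346e-14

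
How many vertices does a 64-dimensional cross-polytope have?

The 64-dimensional cross-polytope has 2n = 2·64 = 128 vertices.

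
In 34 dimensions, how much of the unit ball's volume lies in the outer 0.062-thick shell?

Shell fraction = 1 - (1-0.062)^34 ≈ 0.886526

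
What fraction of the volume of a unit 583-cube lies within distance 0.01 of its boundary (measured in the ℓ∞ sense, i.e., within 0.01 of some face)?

Shell fraction = 1 - (1-0.02)^583 ≈ 0.999992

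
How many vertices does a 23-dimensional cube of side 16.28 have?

Number of vertices = 2^23 = 8388608.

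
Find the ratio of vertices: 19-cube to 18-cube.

The 19-cube has 2^19 = 524288 vertices. The 18-cube has 2^18 = 262144 vertices. Ratio: 524288/262144 = 2.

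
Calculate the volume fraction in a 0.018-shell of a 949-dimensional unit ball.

V(inner)/V(outer) = ((1-0.018)/1)^949 ≈ 3.264e-08, so the shell fraction is 0.9999999674.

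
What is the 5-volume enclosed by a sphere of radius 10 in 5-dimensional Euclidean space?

V_5(10) = π^(5/2) · (10)^5 / Γ(5/2 + 1) = 160000·π^2/3 ≈ 526379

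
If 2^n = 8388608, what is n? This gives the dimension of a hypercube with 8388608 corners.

2^n = 8388608 ⇒ n = log_2(8388608) = 23.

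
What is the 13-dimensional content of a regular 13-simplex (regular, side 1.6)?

For a regular n-simplex with edge a, V = (a^n / n!)·√((n+1)/2^n). With a=1.6, n=13: V ≈ 2.98984e-09.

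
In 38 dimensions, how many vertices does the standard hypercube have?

The 38-cube has 2^38 = 274877906944 vertices.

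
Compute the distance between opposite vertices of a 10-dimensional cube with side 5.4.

d = √(5.4² + 5.4² + ... + 5.4²) [10 terms] = √(10·5.4²) = 5.4√10 ≈ 17.0763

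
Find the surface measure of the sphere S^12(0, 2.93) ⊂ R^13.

S_13(2.93) = 2·π^(13/2)·(2.93)^12 / Γ(13/2) ≈ 4.7391e+06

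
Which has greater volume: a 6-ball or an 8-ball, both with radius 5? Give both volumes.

V_6(5) ≈ 80745.5. V_8(5) ≈ 1.58543e+06. The 8-ball is larger.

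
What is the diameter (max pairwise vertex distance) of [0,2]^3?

||(2,2,...,2)|| = √(3)·2 ≈ 3.4641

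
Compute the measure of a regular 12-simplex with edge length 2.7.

V = (2.7^12 / 12!) · √((12+1) / 2^12) ≈ 1.76531e-05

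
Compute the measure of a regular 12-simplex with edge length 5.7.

V = (5.7^12 / 12!) · √((12+1) / 2^12) ≈ 0.138342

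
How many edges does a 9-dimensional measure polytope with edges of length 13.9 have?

An n-cube has n·2^(n-1) edges. With n = 9: 9·256 = 2304.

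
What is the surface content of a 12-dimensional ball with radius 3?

S_12(3) = 2·π^(12/2)·(3)^11 / Γ(12/2) = 59049·π^6/20 ≈ 2.83845e+06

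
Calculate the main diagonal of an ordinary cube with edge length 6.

The space diagonal of an n-cube of side s is s√n. Here 6·√3 ≈ 10.3923.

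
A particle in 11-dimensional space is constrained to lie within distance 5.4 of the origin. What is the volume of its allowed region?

V_11(5.4) = π^(11/2) · (5.4)^11 / Γ(11/2 + 1) ≈ 2.14504e+08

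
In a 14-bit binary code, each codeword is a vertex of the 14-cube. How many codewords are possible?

The 14-cube has 2^14 = 16384 vertices.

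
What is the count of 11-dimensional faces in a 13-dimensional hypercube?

Choose 11 of 13 axes to span the face (C(13,11) = 78 ways), then fix each of the remaining 2 coordinates at one of its two extreme values (2^2 = 4 ways): 78·4 = 312.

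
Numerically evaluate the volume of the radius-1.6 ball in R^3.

V_3(1.6) = π^(3/2) · (1.6)^3 / Γ(3/2 + 1) ≈ 17.1573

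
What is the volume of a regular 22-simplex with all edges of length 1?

Volume = 1^22 · √(23/2^22) / 22! ≈ 2.08337e-24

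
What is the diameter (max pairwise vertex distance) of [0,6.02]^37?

||(6.02,6.02,...,6.02)|| = √(37)·6.02 ≈ 36.6182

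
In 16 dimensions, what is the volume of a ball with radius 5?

V_16(5) = π^(16/2) · (5)^16 / Γ(16/2 + 1) = 30517578125·π^8/8064 ≈ 3.59086e+10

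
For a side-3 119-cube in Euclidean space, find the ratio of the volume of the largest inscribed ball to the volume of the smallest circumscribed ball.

V_in / V_out = (r_in/r_out)^119 = (1/√119)^119 = 119^(-119/2) ≈ 3.19857e-124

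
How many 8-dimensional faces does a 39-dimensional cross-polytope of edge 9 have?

An n-cross-polytope has 2^(k+1)·C(n,k+1) k-faces. Here 2^9·C(39,9) = 512·211915132 = 108500547584.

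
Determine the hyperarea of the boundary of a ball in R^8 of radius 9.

S_8(9) = 2·π^(8/2)·(9)^7 / Γ(8/2) = 1594323·π^4 ≈ 1.55302e+08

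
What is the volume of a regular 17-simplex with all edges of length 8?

V = (8^17 / 17!) · √((17+1) / 2^17) ≈ 0.0741895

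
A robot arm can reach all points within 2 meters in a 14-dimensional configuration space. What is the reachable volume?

The n-ball volume is π^(n/2)·r^n/Γ(n/2+1). With n=14, r=2: V = 1024·π^7/315 ≈ 9818.35.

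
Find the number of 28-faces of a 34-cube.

Number of 28-faces = C(34,28) · 2^(34-28) = 1344904 · 64 = 86073856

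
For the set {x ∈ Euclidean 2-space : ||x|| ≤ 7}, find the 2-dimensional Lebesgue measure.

The n-ball volume is π^(n/2)·r^n/Γ(n/2+1). With n=2, r=7: V = 49·π ≈ 153.938.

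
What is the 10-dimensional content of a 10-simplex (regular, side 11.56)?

Volume = 11.56^10 · √(11/2^10) / 10! ≈ 1217.2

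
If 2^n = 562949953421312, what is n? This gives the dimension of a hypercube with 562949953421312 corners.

Since 2^n = 562949953421312, we have n = 49.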